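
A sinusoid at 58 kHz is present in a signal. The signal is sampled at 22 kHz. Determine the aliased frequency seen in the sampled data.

58 kHz mod fs = 14 kHz.
14 kHz > fs/2 = 11 kHz, folds to fs − 14 kHz = 8 kHz.

8 kHz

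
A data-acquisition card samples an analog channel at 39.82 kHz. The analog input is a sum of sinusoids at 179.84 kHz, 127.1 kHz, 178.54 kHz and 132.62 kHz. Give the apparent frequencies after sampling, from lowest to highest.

fs/2 = 19.91 kHz.
179.84 kHz mod fs = 20.56 kHz.
20.56 kHz > fs/2 = 19.91 kHz, folds to fs − 20.56 kHz = 19.26 kHz.
127.1 kHz mod fs = 7.64 kHz.
7.64 kHz ≤ fs/2 = 19.91 kHz, appears at 7.64 kHz.
178.54 kHz mod fs = 19.26 kHz.
19.26 kHz ≤ fs/2 = 19.91 kHz, appears at 19.26 kHz.
132.62 kHz mod fs = 13.16 kHz.
13.16 kHz ≤ fs/2 = 19.91 kHz, appears at 13.16 kHz.
Distinct values: {7.64 kHz, 13.16 kHz, 19.26 kHz}.

7.64 kHz, 13.16 kHz, 19.26 kHz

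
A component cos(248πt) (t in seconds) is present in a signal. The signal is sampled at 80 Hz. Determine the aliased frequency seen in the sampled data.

ω = 248π rad/s → f = ω/(2π) = 124 Hz.
124 Hz mod fs = 44 Hz.
44 Hz > fs/2 = 40 Hz, folds to fs − 44 Hz = 36 Hz.

36 Hz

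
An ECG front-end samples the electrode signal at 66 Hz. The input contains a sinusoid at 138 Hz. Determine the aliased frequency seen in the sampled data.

6 Hz

138 Hz mod fs = 6 Hz.
6 Hz ≤ fs/2 = 33 Hz, appears at 6 Hz.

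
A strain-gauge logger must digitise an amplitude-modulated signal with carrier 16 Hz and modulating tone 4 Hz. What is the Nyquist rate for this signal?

40 Hz

AM sidebands sit at fc ± fm = 12 Hz and 20 Hz.
Highest-frequency component: 20 Hz.
Nyquist rate = 2 × 20 Hz = 40 Hz.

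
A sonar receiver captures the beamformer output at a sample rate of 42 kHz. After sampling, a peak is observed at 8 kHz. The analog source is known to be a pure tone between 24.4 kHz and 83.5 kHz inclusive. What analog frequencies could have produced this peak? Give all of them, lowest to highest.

Frequencies that alias to 8 kHz are k·fs ± 8 kHz for integer k ≥ 0.
k=0: 8 kHz.
k=1: 34 kHz, 50 kHz.
k=2: 76 kHz, 92 kHz.
k=3: 118 kHz, 134 kHz.
Within [24.4 kHz, 83.5 kHz]: 34 kHz, 50 kHz, 76 kHz.

34 kHz, 50 kHz, 76 kHz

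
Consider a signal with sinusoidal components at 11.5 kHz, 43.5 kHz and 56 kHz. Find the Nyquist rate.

112 kHz

Highest-frequency component: 56 kHz.
Nyquist rate = 2 × 56 kHz = 112 kHz.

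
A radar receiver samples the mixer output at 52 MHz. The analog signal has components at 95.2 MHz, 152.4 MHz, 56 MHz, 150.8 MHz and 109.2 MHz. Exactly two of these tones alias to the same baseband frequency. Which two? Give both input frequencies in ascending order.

109.2 MHz, 150.8 MHz

fs/2 = 26 MHz.
95.2 MHz mod fs = 43.2 MHz.
43.2 MHz > fs/2 = 26 MHz, folds to fs − 43.2 MHz = 8.8 MHz.
152.4 MHz mod fs = 48.4 MHz.
48.4 MHz > fs/2 = 26 MHz, folds to fs − 48.4 MHz = 3.6 MHz.
56 MHz mod fs = 4 MHz.
4 MHz ≤ fs/2 = 26 MHz, appears at 4 MHz.
150.8 MHz mod fs = 46.8 MHz.
46.8 MHz > fs/2 = 26 MHz, folds to fs − 46.8 MHz = 5.2 MHz.
109.2 MHz mod fs = 5.2 MHz.
5.2 MHz ≤ fs/2 = 26 MHz, appears at 5.2 MHz.
109.2 MHz and 150.8 MHz both map to 5.2 MHz.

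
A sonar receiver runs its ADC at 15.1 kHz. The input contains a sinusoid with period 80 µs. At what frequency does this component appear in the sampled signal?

T = 80 µs → f = 1/T = 12.5 kHz.
12.5 kHz > fs/2 = 7.55 kHz, folds to fs − 12.5 kHz = 2.6 kHz.

2.6 kHz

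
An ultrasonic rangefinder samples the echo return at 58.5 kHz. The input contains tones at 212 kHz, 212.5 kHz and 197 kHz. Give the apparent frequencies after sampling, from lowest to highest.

21.5 kHz, 22 kHz

fs/2 = 29.25 kHz.
212 kHz mod fs = 36.5 kHz.
36.5 kHz > fs/2 = 29.25 kHz, folds to fs − 36.5 kHz = 22 kHz.
212.5 kHz mod fs = 37 kHz.
37 kHz > fs/2 = 29.25 kHz, folds to fs − 37 kHz = 21.5 kHz.
197 kHz mod fs = 21.5 kHz.
21.5 kHz ≤ fs/2 = 29.25 kHz, appears at 21.5 kHz.
Distinct values: {21.5 kHz, 22 kHz}.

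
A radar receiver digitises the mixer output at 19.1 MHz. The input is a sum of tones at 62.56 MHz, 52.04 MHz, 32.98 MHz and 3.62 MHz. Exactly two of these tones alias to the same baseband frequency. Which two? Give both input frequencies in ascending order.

52.04 MHz, 62.56 MHz

fs/2 = 9.55 MHz.
62.56 MHz mod fs = 5.26 MHz.
5.26 MHz ≤ fs/2 = 9.55 MHz, appears at 5.26 MHz.
52.04 MHz mod fs = 13.84 MHz.
13.84 MHz > fs/2 = 9.55 MHz, folds to fs − 13.84 MHz = 5.26 MHz.
32.98 MHz mod fs = 13.88 MHz.
13.88 MHz > fs/2 = 9.55 MHz, folds to fs − 13.88 MHz = 5.22 MHz.
3.62 MHz ≤ fs/2 = 9.55 MHz, passes unchanged.
52.04 MHz and 62.56 MHz both map to 5.26 MHz.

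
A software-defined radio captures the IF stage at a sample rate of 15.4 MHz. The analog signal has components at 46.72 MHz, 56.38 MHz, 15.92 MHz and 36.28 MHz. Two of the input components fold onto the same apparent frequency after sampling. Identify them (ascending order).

fs/2 = 7.7 MHz.
46.72 MHz mod fs = 0.52 MHz.
0.52 MHz ≤ fs/2 = 7.7 MHz, appears at 0.52 MHz.
56.38 MHz mod fs = 10.18 MHz.
10.18 MHz > fs/2 = 7.7 MHz, folds to fs − 10.18 MHz = 5.22 MHz.
15.92 MHz mod fs = 0.52 MHz.
0.52 MHz ≤ fs/2 = 7.7 MHz, appears at 0.52 MHz.
36.28 MHz mod fs = 5.48 MHz.
5.48 MHz ≤ fs/2 = 7.7 MHz, appears at 5.48 MHz.
15.92 MHz and 46.72 MHz both map to 0.52 MHz.

15.92 MHz, 46.72 MHz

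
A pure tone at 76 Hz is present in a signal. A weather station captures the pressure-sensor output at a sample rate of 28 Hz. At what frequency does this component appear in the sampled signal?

76 Hz mod fs = 20 Hz.
20 Hz > fs/2 = 14 Hz, folds to fs − 20 Hz = 8 Hz.

8 Hz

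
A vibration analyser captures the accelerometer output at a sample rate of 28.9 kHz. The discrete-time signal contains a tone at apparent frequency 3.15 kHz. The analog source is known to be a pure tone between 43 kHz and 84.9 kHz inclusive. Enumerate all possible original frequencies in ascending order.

Frequencies that alias to 3.15 kHz are k·fs ± 3.15 kHz for integer k ≥ 0.
k=0: 3.15 kHz.
k=1: 25.75 kHz, 32.05 kHz.
k=2: 54.65 kHz, 60.95 kHz.
k=3: 83.55 kHz, 89.85 kHz.
k=4: 112.45 kHz, 118.75 kHz.
Within [43 kHz, 84.9 kHz]: 54.65 kHz, 60.95 kHz, 83.55 kHz.

54.65 kHz, 60.95 kHz, 83.55 kHz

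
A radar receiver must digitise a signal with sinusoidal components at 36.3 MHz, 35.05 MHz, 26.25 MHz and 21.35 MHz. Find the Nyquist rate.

72.6 MHz

Highest-frequency component: 36.3 MHz.
Nyquist rate = 2 × 36.3 MHz = 72.6 MHz.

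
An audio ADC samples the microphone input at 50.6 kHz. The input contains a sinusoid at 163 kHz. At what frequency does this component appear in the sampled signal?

11.2 kHz

163 kHz mod fs = 11.2 kHz.
11.2 kHz ≤ fs/2 = 25.3 kHz, appears at 11.2 kHz.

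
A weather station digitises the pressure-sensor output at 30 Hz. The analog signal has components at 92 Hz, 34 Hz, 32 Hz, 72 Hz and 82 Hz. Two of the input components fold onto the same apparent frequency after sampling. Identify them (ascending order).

fs/2 = 15 Hz.
92 Hz mod fs = 2 Hz.
2 Hz ≤ fs/2 = 15 Hz, appears at 2 Hz.
34 Hz mod fs = 4 Hz.
4 Hz ≤ fs/2 = 15 Hz, appears at 4 Hz.
32 Hz mod fs = 2 Hz.
2 Hz ≤ fs/2 = 15 Hz, appears at 2 Hz.
72 Hz mod fs = 12 Hz.
12 Hz ≤ fs/2 = 15 Hz, appears at 12 Hz.
82 Hz mod fs = 22 Hz.
22 Hz > fs/2 = 15 Hz, folds to fs − 22 Hz = 8 Hz.
32 Hz and 92 Hz both map to 2 Hz.

32 Hz, 92 Hz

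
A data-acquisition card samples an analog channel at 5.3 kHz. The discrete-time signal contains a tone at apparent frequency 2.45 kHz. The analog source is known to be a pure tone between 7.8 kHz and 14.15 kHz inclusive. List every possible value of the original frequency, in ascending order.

Frequencies that alias to 2.45 kHz are k·fs ± 2.45 kHz for integer k ≥ 0.
k=0: 2.45 kHz.
k=1: 2.85 kHz, 7.75 kHz.
k=2: 8.15 kHz, 13.05 kHz.
k=3: 13.45 kHz, 18.35 kHz.
k=4: 18.75 kHz, 23.65 kHz.
Within [7.8 kHz, 14.15 kHz]: 8.15 kHz, 13.05 kHz, 13.45 kHz.

8.15 kHz, 13.05 kHz, 13.45 kHz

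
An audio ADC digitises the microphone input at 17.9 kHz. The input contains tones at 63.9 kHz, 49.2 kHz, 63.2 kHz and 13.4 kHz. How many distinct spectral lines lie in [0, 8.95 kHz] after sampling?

3

fs/2 = 8.95 kHz.
63.9 kHz mod fs = 10.2 kHz.
10.2 kHz > fs/2 = 8.95 kHz, folds to fs − 10.2 kHz = 7.7 kHz.
49.2 kHz mod fs = 13.4 kHz.
13.4 kHz > fs/2 = 8.95 kHz, folds to fs − 13.4 kHz = 4.5 kHz.
63.2 kHz mod fs = 9.5 kHz.
9.5 kHz > fs/2 = 8.95 kHz, folds to fs − 9.5 kHz = 8.4 kHz.
13.4 kHz > fs/2 = 8.95 kHz, folds to fs − 13.4 kHz = 4.5 kHz.
Distinct values: {4.5 kHz, 7.7 kHz, 8.4 kHz} → 3.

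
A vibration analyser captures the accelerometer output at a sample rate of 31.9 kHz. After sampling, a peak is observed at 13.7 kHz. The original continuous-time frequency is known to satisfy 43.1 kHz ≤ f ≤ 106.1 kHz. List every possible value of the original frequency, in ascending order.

Frequencies that alias to 13.7 kHz are k·fs ± 13.7 kHz for integer k ≥ 0.
k=0: 13.7 kHz.
k=1: 18.2 kHz, 45.6 kHz.
k=2: 50.1 kHz, 77.5 kHz.
k=3: 82 kHz, 109.4 kHz.
k=4: 113.9 kHz, 141.3 kHz.
Within [43.1 kHz, 106.1 kHz]: 45.6 kHz, 50.1 kHz, 77.5 kHz, 82 kHz.

45.6 kHz, 50.1 kHz, 77.5 kHz, 82 kHz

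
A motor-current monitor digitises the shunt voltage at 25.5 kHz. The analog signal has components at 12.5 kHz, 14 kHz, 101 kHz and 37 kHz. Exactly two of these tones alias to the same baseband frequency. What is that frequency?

fs/2 = 12.75 kHz.
12.5 kHz ≤ fs/2 = 12.75 kHz, passes unchanged.
14 kHz > fs/2 = 12.75 kHz, folds to fs − 14 kHz = 11.5 kHz.
101 kHz mod fs = 24.5 kHz.
24.5 kHz > fs/2 = 12.75 kHz, folds to fs − 24.5 kHz = 1 kHz.
37 kHz mod fs = 11.5 kHz.
11.5 kHz ≤ fs/2 = 12.75 kHz, appears at 11.5 kHz.
14 kHz and 37 kHz both map to 11.5 kHz.

11.5 kHz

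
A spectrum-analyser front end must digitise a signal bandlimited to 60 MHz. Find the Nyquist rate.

Nyquist rate = 2 × 60 MHz = 120 MHz.

120 MHz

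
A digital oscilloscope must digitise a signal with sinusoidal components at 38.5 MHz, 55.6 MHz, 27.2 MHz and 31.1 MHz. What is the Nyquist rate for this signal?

Highest-frequency component: 55.6 MHz.
Nyquist rate = 2 × 55.6 MHz = 111.2 MHz.

111.2 MHz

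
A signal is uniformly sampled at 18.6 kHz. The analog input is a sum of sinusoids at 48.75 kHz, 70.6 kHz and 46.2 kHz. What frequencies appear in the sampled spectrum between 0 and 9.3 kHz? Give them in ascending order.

3.8 kHz, 7.05 kHz, 9 kHz

fs/2 = 9.3 kHz.
48.75 kHz mod fs = 11.55 kHz.
11.55 kHz > fs/2 = 9.3 kHz, folds to fs − 11.55 kHz = 7.05 kHz.
70.6 kHz mod fs = 14.8 kHz.
14.8 kHz > fs/2 = 9.3 kHz, folds to fs − 14.8 kHz = 3.8 kHz.
46.2 kHz mod fs = 9 kHz.
9 kHz ≤ fs/2 = 9.3 kHz, appears at 9 kHz.
Distinct values: {3.8 kHz, 7.05 kHz, 9 kHz}.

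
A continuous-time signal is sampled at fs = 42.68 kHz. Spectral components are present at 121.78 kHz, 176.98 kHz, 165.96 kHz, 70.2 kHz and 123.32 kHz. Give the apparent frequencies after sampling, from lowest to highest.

4.72 kHz, 4.76 kHz, 6.26 kHz, 15.16 kHz

fs/2 = 21.34 kHz.
121.78 kHz mod fs = 36.42 kHz.
36.42 kHz > fs/2 = 21.34 kHz, folds to fs − 36.42 kHz = 6.26 kHz.
176.98 kHz mod fs = 6.26 kHz.
6.26 kHz ≤ fs/2 = 21.34 kHz, appears at 6.26 kHz.
165.96 kHz mod fs = 37.92 kHz.
37.92 kHz > fs/2 = 21.34 kHz, folds to fs − 37.92 kHz = 4.76 kHz.
70.2 kHz mod fs = 27.52 kHz.
27.52 kHz > fs/2 = 21.34 kHz, folds to fs − 27.52 kHz = 15.16 kHz.
123.32 kHz mod fs = 37.96 kHz.
37.96 kHz > fs/2 = 21.34 kHz, folds to fs − 37.96 kHz = 4.72 kHz.
Distinct values: {4.72 kHz, 4.76 kHz, 6.26 kHz, 15.16 kHz}.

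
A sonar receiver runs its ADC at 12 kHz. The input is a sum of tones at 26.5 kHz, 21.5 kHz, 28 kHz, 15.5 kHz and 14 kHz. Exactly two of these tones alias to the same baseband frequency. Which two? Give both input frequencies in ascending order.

21.5 kHz, 26.5 kHz

fs/2 = 6 kHz.
26.5 kHz mod fs = 2.5 kHz.
2.5 kHz ≤ fs/2 = 6 kHz, appears at 2.5 kHz.
21.5 kHz mod fs = 9.5 kHz.
9.5 kHz > fs/2 = 6 kHz, folds to fs − 9.5 kHz = 2.5 kHz.
28 kHz mod fs = 4 kHz.
4 kHz ≤ fs/2 = 6 kHz, appears at 4 kHz.
15.5 kHz mod fs = 3.5 kHz.
3.5 kHz ≤ fs/2 = 6 kHz, appears at 3.5 kHz.
14 kHz mod fs = 2 kHz.
2 kHz ≤ fs/2 = 6 kHz, appears at 2 kHz.
21.5 kHz and 26.5 kHz both map to 2.5 kHz.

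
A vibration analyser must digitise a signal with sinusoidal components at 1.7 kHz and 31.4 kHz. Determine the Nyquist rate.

62.8 kHz

Highest-frequency component: 31.4 kHz.
Nyquist rate = 2 × 31.4 kHz = 62.8 kHz.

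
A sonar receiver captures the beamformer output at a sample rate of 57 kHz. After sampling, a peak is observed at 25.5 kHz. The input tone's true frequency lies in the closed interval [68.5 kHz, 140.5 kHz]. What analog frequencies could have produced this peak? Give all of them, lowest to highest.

82.5 kHz, 88.5 kHz, 139.5 kHz

Frequencies that alias to 25.5 kHz are k·fs ± 25.5 kHz for integer k ≥ 0.
k=0: 25.5 kHz.
k=1: 31.5 kHz, 82.5 kHz.
k=2: 88.5 kHz, 139.5 kHz.
k=3: 145.5 kHz, 196.5 kHz.
Within [68.5 kHz, 140.5 kHz]: 82.5 kHz, 88.5 kHz, 139.5 kHz.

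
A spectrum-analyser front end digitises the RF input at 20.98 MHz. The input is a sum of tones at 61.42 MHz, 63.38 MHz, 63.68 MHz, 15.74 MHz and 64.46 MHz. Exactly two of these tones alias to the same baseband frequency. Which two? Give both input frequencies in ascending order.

61.42 MHz, 64.46 MHz

fs/2 = 10.49 MHz.
61.42 MHz mod fs = 19.46 MHz.
19.46 MHz > fs/2 = 10.49 MHz, folds to fs − 19.46 MHz = 1.52 MHz.
63.38 MHz mod fs = 0.44 MHz.
0.44 MHz ≤ fs/2 = 10.49 MHz, appears at 0.44 MHz.
63.68 MHz mod fs = 0.74 MHz.
0.74 MHz ≤ fs/2 = 10.49 MHz, appears at 0.74 MHz.
15.74 MHz > fs/2 = 10.49 MHz, folds to fs − 15.74 MHz = 5.24 MHz.
64.46 MHz mod fs = 1.52 MHz.
1.52 MHz ≤ fs/2 = 10.49 MHz, appears at 1.52 MHz.
61.42 MHz and 64.46 MHz both map to 1.52 MHz.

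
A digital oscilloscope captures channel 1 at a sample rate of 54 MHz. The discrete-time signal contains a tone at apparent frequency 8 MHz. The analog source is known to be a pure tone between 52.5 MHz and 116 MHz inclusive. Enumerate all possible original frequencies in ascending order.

Frequencies that alias to 8 MHz are k·fs ± 8 MHz for integer k ≥ 0.
k=0: 8 MHz.
k=1: 46 MHz, 62 MHz.
k=2: 100 MHz, 116 MHz.
k=3: 154 MHz, 170 MHz.
Within [52.5 MHz, 116 MHz]: 62 MHz, 100 MHz, 116 MHz.

62 MHz, 100 MHz, 116 MHz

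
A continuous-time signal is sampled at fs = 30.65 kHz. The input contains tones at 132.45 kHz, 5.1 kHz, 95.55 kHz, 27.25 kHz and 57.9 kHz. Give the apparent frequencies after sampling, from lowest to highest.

fs/2 = 15.325 kHz.
132.45 kHz mod fs = 9.85 kHz.
9.85 kHz ≤ fs/2 = 15.325 kHz, appears at 9.85 kHz.
5.1 kHz ≤ fs/2 = 15.325 kHz, passes unchanged.
95.55 kHz mod fs = 3.6 kHz.
3.6 kHz ≤ fs/2 = 15.325 kHz, appears at 3.6 kHz.
27.25 kHz > fs/2 = 15.325 kHz, folds to fs − 27.25 kHz = 3.4 kHz.
57.9 kHz mod fs = 27.25 kHz.
27.25 kHz > fs/2 = 15.325 kHz, folds to fs − 27.25 kHz = 3.4 kHz.
Distinct values: {3.4 kHz, 3.6 kHz, 5.1 kHz, 9.85 kHz}.

3.4 kHz, 3.6 kHz, 5.1 kHz, 9.85 kHz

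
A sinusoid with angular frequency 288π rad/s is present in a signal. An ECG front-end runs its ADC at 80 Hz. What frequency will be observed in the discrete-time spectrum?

16 Hz

ω = 288π rad/s → f = ω/(2π) = 144 Hz.
144 Hz mod fs = 64 Hz.
64 Hz > fs/2 = 40 Hz, folds to fs − 64 Hz = 16 Hz.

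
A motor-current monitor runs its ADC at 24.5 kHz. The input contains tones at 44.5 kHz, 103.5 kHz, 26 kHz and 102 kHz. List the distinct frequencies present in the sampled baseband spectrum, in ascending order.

1.5 kHz, 4 kHz, 4.5 kHz, 5.5 kHz

fs/2 = 12.25 kHz.
44.5 kHz mod fs = 20 kHz.
20 kHz > fs/2 = 12.25 kHz, folds to fs − 20 kHz = 4.5 kHz.
103.5 kHz mod fs = 5.5 kHz.
5.5 kHz ≤ fs/2 = 12.25 kHz, appears at 5.5 kHz.
26 kHz mod fs = 1.5 kHz.
1.5 kHz ≤ fs/2 = 12.25 kHz, appears at 1.5 kHz.
102 kHz mod fs = 4 kHz.
4 kHz ≤ fs/2 = 12.25 kHz, appears at 4 kHz.
Distinct values: {1.5 kHz, 4 kHz, 4.5 kHz, 5.5 kHz}.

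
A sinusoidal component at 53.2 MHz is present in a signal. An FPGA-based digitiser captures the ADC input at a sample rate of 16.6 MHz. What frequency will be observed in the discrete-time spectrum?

53.2 MHz mod fs = 3.4 MHz.
3.4 MHz ≤ fs/2 = 8.3 MHz, appears at 3.4 MHz.

3.4 MHz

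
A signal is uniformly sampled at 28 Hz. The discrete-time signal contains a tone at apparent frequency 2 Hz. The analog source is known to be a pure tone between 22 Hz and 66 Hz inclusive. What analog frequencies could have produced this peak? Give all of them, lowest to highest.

26 Hz, 30 Hz, 54 Hz, 58 Hz

Frequencies that alias to 2 Hz are k·fs ± 2 Hz for integer k ≥ 0.
k=0: 2 Hz.
k=1: 26 Hz, 30 Hz.
k=2: 54 Hz, 58 Hz.
k=3: 82 Hz, 86 Hz.
Within [22 Hz, 66 Hz]: 26 Hz, 30 Hz, 54 Hz, 58 Hz.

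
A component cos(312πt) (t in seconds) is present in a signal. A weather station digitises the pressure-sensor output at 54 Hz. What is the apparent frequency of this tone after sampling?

ω = 312π rad/s → f = ω/(2π) = 156 Hz.
156 Hz mod fs = 48 Hz.
48 Hz > fs/2 = 27 Hz, folds to fs − 48 Hz = 6 Hz.

6 Hz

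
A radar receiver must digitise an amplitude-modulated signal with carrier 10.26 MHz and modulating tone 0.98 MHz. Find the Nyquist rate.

22.48 MHz

AM sidebands sit at fc ± fm = 9.28 MHz and 11.24 MHz.
Highest-frequency component: 11.24 MHz.
Nyquist rate = 2 × 11.24 MHz = 22.48 MHz.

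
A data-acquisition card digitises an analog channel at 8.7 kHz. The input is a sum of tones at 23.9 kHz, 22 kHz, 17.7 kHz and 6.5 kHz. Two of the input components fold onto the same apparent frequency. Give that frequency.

fs/2 = 4.35 kHz.
23.9 kHz mod fs = 6.5 kHz.
6.5 kHz > fs/2 = 4.35 kHz, folds to fs − 6.5 kHz = 2.2 kHz.
22 kHz mod fs = 4.6 kHz.
4.6 kHz > fs/2 = 4.35 kHz, folds to fs − 4.6 kHz = 4.1 kHz.
17.7 kHz mod fs = 0.3 kHz.
0.3 kHz ≤ fs/2 = 4.35 kHz, appears at 0.3 kHz.
6.5 kHz > fs/2 = 4.35 kHz, folds to fs − 6.5 kHz = 2.2 kHz.
6.5 kHz and 23.9 kHz both map to 2.2 kHz.

2.2 kHz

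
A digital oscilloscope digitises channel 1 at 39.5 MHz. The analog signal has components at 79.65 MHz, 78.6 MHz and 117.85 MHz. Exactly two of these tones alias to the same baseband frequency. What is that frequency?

fs/2 = 19.75 MHz.
79.65 MHz mod fs = 0.65 MHz.
0.65 MHz ≤ fs/2 = 19.75 MHz, appears at 0.65 MHz.
78.6 MHz mod fs = 39.1 MHz.
39.1 MHz > fs/2 = 19.75 MHz, folds to fs − 39.1 MHz = 0.4 MHz.
117.85 MHz mod fs = 38.85 MHz.
38.85 MHz > fs/2 = 19.75 MHz, folds to fs − 38.85 MHz = 0.65 MHz.
79.65 MHz and 117.85 MHz both map to 0.65 MHz.

0.65 MHz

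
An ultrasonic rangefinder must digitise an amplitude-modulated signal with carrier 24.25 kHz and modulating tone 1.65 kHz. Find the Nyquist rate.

AM sidebands sit at fc ± fm = 22.6 kHz and 25.9 kHz.
Highest-frequency component: 25.9 kHz.
Nyquist rate = 2 × 25.9 kHz = 51.8 kHz.

51.8 kHz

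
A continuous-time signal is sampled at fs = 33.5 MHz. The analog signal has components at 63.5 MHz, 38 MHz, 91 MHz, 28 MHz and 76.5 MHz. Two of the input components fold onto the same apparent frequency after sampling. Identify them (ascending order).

fs/2 = 16.75 MHz.
63.5 MHz mod fs = 30 MHz.
30 MHz > fs/2 = 16.75 MHz, folds to fs − 30 MHz = 3.5 MHz.
38 MHz mod fs = 4.5 MHz.
4.5 MHz ≤ fs/2 = 16.75 MHz, appears at 4.5 MHz.
91 MHz mod fs = 24 MHz.
24 MHz > fs/2 = 16.75 MHz, folds to fs − 24 MHz = 9.5 MHz.
28 MHz > fs/2 = 16.75 MHz, folds to fs − 28 MHz = 5.5 MHz.
76.5 MHz mod fs = 9.5 MHz.
9.5 MHz ≤ fs/2 = 16.75 MHz, appears at 9.5 MHz.
76.5 MHz and 91 MHz both map to 9.5 MHz.

76.5 MHz, 91 MHz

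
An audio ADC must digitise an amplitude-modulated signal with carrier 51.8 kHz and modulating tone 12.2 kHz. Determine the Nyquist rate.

AM sidebands sit at fc ± fm = 39.6 kHz and 64 kHz.
Highest-frequency component: 64 kHz.
Nyquist rate = 2 × 64 kHz = 128 kHz.

128 kHz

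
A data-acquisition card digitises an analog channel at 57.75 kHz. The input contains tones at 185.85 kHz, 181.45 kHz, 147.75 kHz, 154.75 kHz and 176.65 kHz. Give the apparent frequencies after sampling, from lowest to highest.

fs/2 = 28.875 kHz.
185.85 kHz mod fs = 12.6 kHz.
12.6 kHz ≤ fs/2 = 28.875 kHz, appears at 12.6 kHz.
181.45 kHz mod fs = 8.2 kHz.
8.2 kHz ≤ fs/2 = 28.875 kHz, appears at 8.2 kHz.
147.75 kHz mod fs = 32.25 kHz.
32.25 kHz > fs/2 = 28.875 kHz, folds to fs − 32.25 kHz = 25.5 kHz.
154.75 kHz mod fs = 39.25 kHz.
39.25 kHz > fs/2 = 28.875 kHz, folds to fs − 39.25 kHz = 18.5 kHz.
176.65 kHz mod fs = 3.4 kHz.
3.4 kHz ≤ fs/2 = 28.875 kHz, appears at 3.4 kHz.
Distinct values: {3.4 kHz, 8.2 kHz, 12.6 kHz, 18.5 kHz, 25.5 kHz}.

3.4 kHz, 8.2 kHz, 12.6 kHz, 18.5 kHz, 25.5 kHz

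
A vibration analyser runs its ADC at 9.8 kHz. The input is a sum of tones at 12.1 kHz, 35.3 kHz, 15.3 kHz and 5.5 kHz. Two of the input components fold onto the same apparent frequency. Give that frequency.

fs/2 = 4.9 kHz.
12.1 kHz mod fs = 2.3 kHz.
2.3 kHz ≤ fs/2 = 4.9 kHz, appears at 2.3 kHz.
35.3 kHz mod fs = 5.9 kHz.
5.9 kHz > fs/2 = 4.9 kHz, folds to fs − 5.9 kHz = 3.9 kHz.
15.3 kHz mod fs = 5.5 kHz.
5.5 kHz > fs/2 = 4.9 kHz, folds to fs − 5.5 kHz = 4.3 kHz.
5.5 kHz > fs/2 = 4.9 kHz, folds to fs − 5.5 kHz = 4.3 kHz.
5.5 kHz and 15.3 kHz both map to 4.3 kHz.

4.3 kHz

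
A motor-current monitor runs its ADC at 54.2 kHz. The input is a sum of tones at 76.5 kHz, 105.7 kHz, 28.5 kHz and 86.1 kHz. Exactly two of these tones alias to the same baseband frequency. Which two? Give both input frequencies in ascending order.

fs/2 = 27.1 kHz.
76.5 kHz mod fs = 22.3 kHz.
22.3 kHz ≤ fs/2 = 27.1 kHz, appears at 22.3 kHz.
105.7 kHz mod fs = 51.5 kHz.
51.5 kHz > fs/2 = 27.1 kHz, folds to fs − 51.5 kHz = 2.7 kHz.
28.5 kHz > fs/2 = 27.1 kHz, folds to fs − 28.5 kHz = 25.7 kHz.
86.1 kHz mod fs = 31.9 kHz.
31.9 kHz > fs/2 = 27.1 kHz, folds to fs − 31.9 kHz = 22.3 kHz.
76.5 kHz and 86.1 kHz both map to 22.3 kHz.

76.5 kHz, 86.1 kHz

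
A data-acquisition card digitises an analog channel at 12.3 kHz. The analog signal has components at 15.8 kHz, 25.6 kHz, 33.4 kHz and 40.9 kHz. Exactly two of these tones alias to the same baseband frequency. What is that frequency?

3.5 kHz

fs/2 = 6.15 kHz.
15.8 kHz mod fs = 3.5 kHz.
3.5 kHz ≤ fs/2 = 6.15 kHz, appears at 3.5 kHz.
25.6 kHz mod fs = 1 kHz.
1 kHz ≤ fs/2 = 6.15 kHz, appears at 1 kHz.
33.4 kHz mod fs = 8.8 kHz.
8.8 kHz > fs/2 = 6.15 kHz, folds to fs − 8.8 kHz = 3.5 kHz.
40.9 kHz mod fs = 4 kHz.
4 kHz ≤ fs/2 = 6.15 kHz, appears at 4 kHz.
15.8 kHz and 33.4 kHz both map to 3.5 kHz.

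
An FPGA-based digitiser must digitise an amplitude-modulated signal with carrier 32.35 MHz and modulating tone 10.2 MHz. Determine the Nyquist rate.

AM sidebands sit at fc ± fm = 22.15 MHz and 42.55 MHz.
Highest-frequency component: 42.55 MHz.
Nyquist rate = 2 × 42.55 MHz = 85.1 MHz.

85.1 MHz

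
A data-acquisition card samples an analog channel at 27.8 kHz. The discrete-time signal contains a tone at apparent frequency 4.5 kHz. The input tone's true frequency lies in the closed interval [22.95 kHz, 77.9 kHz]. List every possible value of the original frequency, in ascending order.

23.3 kHz, 32.3 kHz, 51.1 kHz, 60.1 kHz

Frequencies that alias to 4.5 kHz are k·fs ± 4.5 kHz for integer k ≥ 0.
k=0: 4.5 kHz.
k=1: 23.3 kHz, 32.3 kHz.
k=2: 51.1 kHz, 60.1 kHz.
k=3: 78.9 kHz, 87.9 kHz.
Within [22.95 kHz, 77.9 kHz]: 23.3 kHz, 32.3 kHz, 51.1 kHz, 60.1 kHz.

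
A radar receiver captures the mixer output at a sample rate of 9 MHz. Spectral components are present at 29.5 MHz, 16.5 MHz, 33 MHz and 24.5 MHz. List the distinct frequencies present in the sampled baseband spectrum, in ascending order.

1.5 MHz, 2.5 MHz, 3 MHz

fs/2 = 4.5 MHz.
29.5 MHz mod fs = 2.5 MHz.
2.5 MHz ≤ fs/2 = 4.5 MHz, appears at 2.5 MHz.
16.5 MHz mod fs = 7.5 MHz.
7.5 MHz > fs/2 = 4.5 MHz, folds to fs − 7.5 MHz = 1.5 MHz.
33 MHz mod fs = 6 MHz.
6 MHz > fs/2 = 4.5 MHz, folds to fs − 6 MHz = 3 MHz.
24.5 MHz mod fs = 6.5 MHz.
6.5 MHz > fs/2 = 4.5 MHz, folds to fs − 6.5 MHz = 2.5 MHz.
Distinct values: {1.5 MHz, 2.5 MHz, 3 MHz}.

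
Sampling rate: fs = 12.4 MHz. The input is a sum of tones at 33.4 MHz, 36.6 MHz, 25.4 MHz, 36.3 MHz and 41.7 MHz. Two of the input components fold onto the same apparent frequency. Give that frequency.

0.6 MHz

fs/2 = 6.2 MHz.
33.4 MHz mod fs = 8.6 MHz.
8.6 MHz > fs/2 = 6.2 MHz, folds to fs − 8.6 MHz = 3.8 MHz.
36.6 MHz mod fs = 11.8 MHz.
11.8 MHz > fs/2 = 6.2 MHz, folds to fs − 11.8 MHz = 0.6 MHz.
25.4 MHz mod fs = 0.6 MHz.
0.6 MHz ≤ fs/2 = 6.2 MHz, appears at 0.6 MHz.
36.3 MHz mod fs = 11.5 MHz.
11.5 MHz > fs/2 = 6.2 MHz, folds to fs − 11.5 MHz = 0.9 MHz.
41.7 MHz mod fs = 4.5 MHz.
4.5 MHz ≤ fs/2 = 6.2 MHz, appears at 4.5 MHz.
25.4 MHz and 36.6 MHz both map to 0.6 MHz.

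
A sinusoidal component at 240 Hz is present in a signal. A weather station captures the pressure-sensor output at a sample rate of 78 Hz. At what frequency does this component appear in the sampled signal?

240 Hz mod fs = 6 Hz.
6 Hz ≤ fs/2 = 39 Hz, appears at 6 Hz.

6 Hz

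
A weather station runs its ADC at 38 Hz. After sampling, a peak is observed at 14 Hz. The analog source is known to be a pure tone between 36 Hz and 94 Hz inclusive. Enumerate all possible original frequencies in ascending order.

Frequencies that alias to 14 Hz are k·fs ± 14 Hz for integer k ≥ 0.
k=0: 14 Hz.
k=1: 24 Hz, 52 Hz.
k=2: 62 Hz, 90 Hz.
k=3: 100 Hz, 128 Hz.
Within [36 Hz, 94 Hz]: 52 Hz, 62 Hz, 90 Hz.

52 Hz, 62 Hz, 90 Hz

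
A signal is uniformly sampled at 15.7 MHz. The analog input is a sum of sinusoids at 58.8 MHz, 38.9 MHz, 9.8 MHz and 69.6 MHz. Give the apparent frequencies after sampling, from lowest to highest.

4 MHz, 5.9 MHz, 6.8 MHz, 7.5 MHz

fs/2 = 7.85 MHz.
58.8 MHz mod fs = 11.7 MHz.
11.7 MHz > fs/2 = 7.85 MHz, folds to fs − 11.7 MHz = 4 MHz.
38.9 MHz mod fs = 7.5 MHz.
7.5 MHz ≤ fs/2 = 7.85 MHz, appears at 7.5 MHz.
9.8 MHz > fs/2 = 7.85 MHz, folds to fs − 9.8 MHz = 5.9 MHz.
69.6 MHz mod fs = 6.8 MHz.
6.8 MHz ≤ fs/2 = 7.85 MHz, appears at 6.8 MHz.
Distinct values: {4 MHz, 5.9 MHz, 6.8 MHz, 7.5 MHz}.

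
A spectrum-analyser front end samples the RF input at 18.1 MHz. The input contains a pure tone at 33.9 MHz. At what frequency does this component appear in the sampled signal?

2.3 MHz

33.9 MHz mod fs = 15.8 MHz.
15.8 MHz > fs/2 = 9.05 MHz, folds to fs − 15.8 MHz = 2.3 MHz.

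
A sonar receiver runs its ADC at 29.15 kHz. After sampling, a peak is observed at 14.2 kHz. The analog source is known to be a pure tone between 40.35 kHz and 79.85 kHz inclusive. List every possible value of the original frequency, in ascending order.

Frequencies that alias to 14.2 kHz are k·fs ± 14.2 kHz for integer k ≥ 0.
k=0: 14.2 kHz.
k=1: 14.95 kHz, 43.35 kHz.
k=2: 44.1 kHz, 72.5 kHz.
k=3: 73.25 kHz, 101.65 kHz.
k=4: 102.4 kHz, 130.8 kHz.
Within [40.35 kHz, 79.85 kHz]: 43.35 kHz, 44.1 kHz, 72.5 kHz, 73.25 kHz.

43.35 kHz, 44.1 kHz, 72.5 kHz, 73.25 kHz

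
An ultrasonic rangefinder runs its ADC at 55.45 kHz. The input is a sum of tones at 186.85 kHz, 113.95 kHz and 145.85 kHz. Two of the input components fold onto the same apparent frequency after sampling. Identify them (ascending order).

145.85 kHz, 186.85 kHz

fs/2 = 27.725 kHz.
186.85 kHz mod fs = 20.5 kHz.
20.5 kHz ≤ fs/2 = 27.725 kHz, appears at 20.5 kHz.
113.95 kHz mod fs = 3.05 kHz.
3.05 kHz ≤ fs/2 = 27.725 kHz, appears at 3.05 kHz.
145.85 kHz mod fs = 34.95 kHz.
34.95 kHz > fs/2 = 27.725 kHz, folds to fs − 34.95 kHz = 20.5 kHz.
145.85 kHz and 186.85 kHz both map to 20.5 kHz.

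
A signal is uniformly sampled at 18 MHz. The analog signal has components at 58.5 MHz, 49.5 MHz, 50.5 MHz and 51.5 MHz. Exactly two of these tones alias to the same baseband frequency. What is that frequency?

4.5 MHz

fs/2 = 9 MHz.
58.5 MHz mod fs = 4.5 MHz.
4.5 MHz ≤ fs/2 = 9 MHz, appears at 4.5 MHz.
49.5 MHz mod fs = 13.5 MHz.
13.5 MHz > fs/2 = 9 MHz, folds to fs − 13.5 MHz = 4.5 MHz.
50.5 MHz mod fs = 14.5 MHz.
14.5 MHz > fs/2 = 9 MHz, folds to fs − 14.5 MHz = 3.5 MHz.
51.5 MHz mod fs = 15.5 MHz.
15.5 MHz > fs/2 = 9 MHz, folds to fs − 15.5 MHz = 2.5 MHz.
49.5 MHz and 58.5 MHz both map to 4.5 MHz.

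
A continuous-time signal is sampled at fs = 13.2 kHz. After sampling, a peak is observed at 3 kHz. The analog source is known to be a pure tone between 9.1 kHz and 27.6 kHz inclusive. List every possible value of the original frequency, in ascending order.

10.2 kHz, 16.2 kHz, 23.4 kHz

Frequencies that alias to 3 kHz are k·fs ± 3 kHz for integer k ≥ 0.
k=0: 3 kHz.
k=1: 10.2 kHz, 16.2 kHz.
k=2: 23.4 kHz, 29.4 kHz.
k=3: 36.6 kHz, 42.6 kHz.
Within [9.1 kHz, 27.6 kHz]: 10.2 kHz, 16.2 kHz, 23.4 kHz.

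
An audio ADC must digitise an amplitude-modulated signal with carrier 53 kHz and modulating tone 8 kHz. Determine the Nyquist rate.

122 kHz

AM sidebands sit at fc ± fm = 45 kHz and 61 kHz.
Highest-frequency component: 61 kHz.
Nyquist rate = 2 × 61 kHz = 122 kHz.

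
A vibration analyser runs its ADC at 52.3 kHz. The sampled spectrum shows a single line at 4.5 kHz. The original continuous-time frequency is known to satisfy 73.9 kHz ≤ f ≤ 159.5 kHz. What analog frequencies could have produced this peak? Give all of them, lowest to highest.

Frequencies that alias to 4.5 kHz are k·fs ± 4.5 kHz for integer k ≥ 0.
k=0: 4.5 kHz.
k=1: 47.8 kHz, 56.8 kHz.
k=2: 100.1 kHz, 109.1 kHz.
k=3: 152.4 kHz, 161.4 kHz.
k=4: 204.7 kHz, 213.7 kHz.
Within [73.9 kHz, 159.5 kHz]: 100.1 kHz, 109.1 kHz, 152.4 kHz.

100.1 kHz, 109.1 kHz, 152.4 kHz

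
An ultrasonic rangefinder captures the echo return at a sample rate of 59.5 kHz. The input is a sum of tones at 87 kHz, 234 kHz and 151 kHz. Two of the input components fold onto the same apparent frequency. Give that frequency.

27.5 kHz

fs/2 = 29.75 kHz.
87 kHz mod fs = 27.5 kHz.
27.5 kHz ≤ fs/2 = 29.75 kHz, appears at 27.5 kHz.
234 kHz mod fs = 55.5 kHz.
55.5 kHz > fs/2 = 29.75 kHz, folds to fs − 55.5 kHz = 4 kHz.
151 kHz mod fs = 32 kHz.
32 kHz > fs/2 = 29.75 kHz, folds to fs − 32 kHz = 27.5 kHz.
87 kHz and 151 kHz both map to 27.5 kHz.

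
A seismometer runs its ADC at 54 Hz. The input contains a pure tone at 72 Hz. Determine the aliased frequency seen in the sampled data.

72 Hz mod fs = 18 Hz.
18 Hz ≤ fs/2 = 27 Hz, appears at 18 Hz.

18 Hz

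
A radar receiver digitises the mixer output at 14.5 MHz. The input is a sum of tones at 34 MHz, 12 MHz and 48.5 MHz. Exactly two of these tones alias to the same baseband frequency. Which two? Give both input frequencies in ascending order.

fs/2 = 7.25 MHz.
34 MHz mod fs = 5 MHz.
5 MHz ≤ fs/2 = 7.25 MHz, appears at 5 MHz.
12 MHz > fs/2 = 7.25 MHz, folds to fs − 12 MHz = 2.5 MHz.
48.5 MHz mod fs = 5 MHz.
5 MHz ≤ fs/2 = 7.25 MHz, appears at 5 MHz.
34 MHz and 48.5 MHz both map to 5 MHz.

34 MHz, 48.5 MHz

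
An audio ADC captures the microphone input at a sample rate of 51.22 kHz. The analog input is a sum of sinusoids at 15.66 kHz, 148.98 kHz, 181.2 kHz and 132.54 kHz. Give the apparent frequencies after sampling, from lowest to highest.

4.68 kHz, 15.66 kHz, 21.12 kHz, 23.68 kHz

fs/2 = 25.61 kHz.
15.66 kHz ≤ fs/2 = 25.61 kHz, passes unchanged.
148.98 kHz mod fs = 46.54 kHz.
46.54 kHz > fs/2 = 25.61 kHz, folds to fs − 46.54 kHz = 4.68 kHz.
181.2 kHz mod fs = 27.54 kHz.
27.54 kHz > fs/2 = 25.61 kHz, folds to fs − 27.54 kHz = 23.68 kHz.
132.54 kHz mod fs = 30.1 kHz.
30.1 kHz > fs/2 = 25.61 kHz, folds to fs − 30.1 kHz = 21.12 kHz.
Distinct values: {4.68 kHz, 15.66 kHz, 21.12 kHz, 23.68 kHz}.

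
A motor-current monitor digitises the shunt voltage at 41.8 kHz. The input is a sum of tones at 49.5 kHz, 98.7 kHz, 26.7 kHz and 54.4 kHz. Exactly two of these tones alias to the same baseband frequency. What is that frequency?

15.1 kHz

fs/2 = 20.9 kHz.
49.5 kHz mod fs = 7.7 kHz.
7.7 kHz ≤ fs/2 = 20.9 kHz, appears at 7.7 kHz.
98.7 kHz mod fs = 15.1 kHz.
15.1 kHz ≤ fs/2 = 20.9 kHz, appears at 15.1 kHz.
26.7 kHz > fs/2 = 20.9 kHz, folds to fs − 26.7 kHz = 15.1 kHz.
54.4 kHz mod fs = 12.6 kHz.
12.6 kHz ≤ fs/2 = 20.9 kHz, appears at 12.6 kHz.
26.7 kHz and 98.7 kHz both map to 15.1 kHz.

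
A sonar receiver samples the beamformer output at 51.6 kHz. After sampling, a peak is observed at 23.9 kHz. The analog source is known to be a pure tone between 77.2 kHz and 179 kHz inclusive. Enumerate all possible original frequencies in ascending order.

Frequencies that alias to 23.9 kHz are k·fs ± 23.9 kHz for integer k ≥ 0.
k=0: 23.9 kHz.
k=1: 27.7 kHz, 75.5 kHz.
k=2: 79.3 kHz, 127.1 kHz.
k=3: 130.9 kHz, 178.7 kHz.
k=4: 182.5 kHz, 230.3 kHz.
Within [77.2 kHz, 179 kHz]: 79.3 kHz, 127.1 kHz, 130.9 kHz, 178.7 kHz.

79.3 kHz, 127.1 kHz, 130.9 kHz, 178.7 kHz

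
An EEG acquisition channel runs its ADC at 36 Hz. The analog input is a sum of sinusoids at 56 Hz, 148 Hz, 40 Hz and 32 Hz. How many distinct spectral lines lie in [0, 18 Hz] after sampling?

fs/2 = 18 Hz.
56 Hz mod fs = 20 Hz.
20 Hz > fs/2 = 18 Hz, folds to fs − 20 Hz = 16 Hz.
148 Hz mod fs = 4 Hz.
4 Hz ≤ fs/2 = 18 Hz, appears at 4 Hz.
40 Hz mod fs = 4 Hz.
4 Hz ≤ fs/2 = 18 Hz, appears at 4 Hz.
32 Hz > fs/2 = 18 Hz, folds to fs − 32 Hz = 4 Hz.
Distinct values: {4 Hz, 16 Hz} → 2.

2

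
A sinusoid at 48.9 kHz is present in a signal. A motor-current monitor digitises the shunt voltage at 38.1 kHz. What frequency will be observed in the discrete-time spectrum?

48.9 kHz mod fs = 10.8 kHz.
10.8 kHz ≤ fs/2 = 19.05 kHz, appears at 10.8 kHz.

10.8 kHz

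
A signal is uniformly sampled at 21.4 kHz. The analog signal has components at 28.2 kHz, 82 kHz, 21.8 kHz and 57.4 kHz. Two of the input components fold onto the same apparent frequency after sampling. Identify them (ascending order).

fs/2 = 10.7 kHz.
28.2 kHz mod fs = 6.8 kHz.
6.8 kHz ≤ fs/2 = 10.7 kHz, appears at 6.8 kHz.
82 kHz mod fs = 17.8 kHz.
17.8 kHz > fs/2 = 10.7 kHz, folds to fs − 17.8 kHz = 3.6 kHz.
21.8 kHz mod fs = 0.4 kHz.
0.4 kHz ≤ fs/2 = 10.7 kHz, appears at 0.4 kHz.
57.4 kHz mod fs = 14.6 kHz.
14.6 kHz > fs/2 = 10.7 kHz, folds to fs − 14.6 kHz = 6.8 kHz.
28.2 kHz and 57.4 kHz both map to 6.8 kHz.

28.2 kHz, 57.4 kHz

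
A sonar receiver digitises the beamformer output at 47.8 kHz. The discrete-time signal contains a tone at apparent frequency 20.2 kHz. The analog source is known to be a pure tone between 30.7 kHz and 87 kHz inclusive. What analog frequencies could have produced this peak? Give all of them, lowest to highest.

68 kHz, 75.4 kHz

Frequencies that alias to 20.2 kHz are k·fs ± 20.2 kHz for integer k ≥ 0.
k=0: 20.2 kHz.
k=1: 27.6 kHz, 68 kHz.
k=2: 75.4 kHz, 115.8 kHz.
k=3: 123.2 kHz, 163.6 kHz.
Within [30.7 kHz, 87 kHz]: 68 kHz, 75.4 kHz.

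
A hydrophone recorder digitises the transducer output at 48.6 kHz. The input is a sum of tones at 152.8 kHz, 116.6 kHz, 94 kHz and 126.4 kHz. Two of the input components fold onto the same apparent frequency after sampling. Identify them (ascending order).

fs/2 = 24.3 kHz.
152.8 kHz mod fs = 7 kHz.
7 kHz ≤ fs/2 = 24.3 kHz, appears at 7 kHz.
116.6 kHz mod fs = 19.4 kHz.
19.4 kHz ≤ fs/2 = 24.3 kHz, appears at 19.4 kHz.
94 kHz mod fs = 45.4 kHz.
45.4 kHz > fs/2 = 24.3 kHz, folds to fs − 45.4 kHz = 3.2 kHz.
126.4 kHz mod fs = 29.2 kHz.
29.2 kHz > fs/2 = 24.3 kHz, folds to fs − 29.2 kHz = 19.4 kHz.
116.6 kHz and 126.4 kHz both map to 19.4 kHz.

116.6 kHz, 126.4 kHz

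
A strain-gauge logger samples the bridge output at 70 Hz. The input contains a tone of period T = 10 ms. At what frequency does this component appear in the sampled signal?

30 Hz

T = 10 ms → f = 1/T = 100 Hz.
100 Hz mod fs = 30 Hz.
30 Hz ≤ fs/2 = 35 Hz, appears at 30 Hz.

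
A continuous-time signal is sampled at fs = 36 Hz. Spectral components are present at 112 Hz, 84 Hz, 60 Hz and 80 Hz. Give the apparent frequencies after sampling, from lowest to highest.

4 Hz, 8 Hz, 12 Hz

fs/2 = 18 Hz.
112 Hz mod fs = 4 Hz.
4 Hz ≤ fs/2 = 18 Hz, appears at 4 Hz.
84 Hz mod fs = 12 Hz.
12 Hz ≤ fs/2 = 18 Hz, appears at 12 Hz.
60 Hz mod fs = 24 Hz.
24 Hz > fs/2 = 18 Hz, folds to fs − 24 Hz = 12 Hz.
80 Hz mod fs = 8 Hz.
8 Hz ≤ fs/2 = 18 Hz, appears at 8 Hz.
Distinct values: {4 Hz, 8 Hz, 12 Hz}.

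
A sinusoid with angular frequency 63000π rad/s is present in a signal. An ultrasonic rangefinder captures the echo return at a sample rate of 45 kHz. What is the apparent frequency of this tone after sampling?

13.5 kHz

ω = 63000π rad/s → f = ω/(2π) = 31500 Hz = 31.5 kHz.
31.5 kHz > fs/2 = 22.5 kHz, folds to fs − 31.5 kHz = 13.5 kHz.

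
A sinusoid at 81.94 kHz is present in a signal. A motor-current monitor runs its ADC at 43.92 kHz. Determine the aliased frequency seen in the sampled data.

5.9 kHz

81.94 kHz mod fs = 38.02 kHz.
38.02 kHz > fs/2 = 21.96 kHz, folds to fs − 38.02 kHz = 5.9 kHz.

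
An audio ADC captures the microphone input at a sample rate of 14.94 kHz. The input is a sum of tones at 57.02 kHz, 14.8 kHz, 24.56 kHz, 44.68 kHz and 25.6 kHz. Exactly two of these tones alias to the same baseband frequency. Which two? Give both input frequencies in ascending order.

14.8 kHz, 44.68 kHz

fs/2 = 7.47 kHz.
57.02 kHz mod fs = 12.2 kHz.
12.2 kHz > fs/2 = 7.47 kHz, folds to fs − 12.2 kHz = 2.74 kHz.
14.8 kHz > fs/2 = 7.47 kHz, folds to fs − 14.8 kHz = 0.14 kHz.
24.56 kHz mod fs = 9.62 kHz.
9.62 kHz > fs/2 = 7.47 kHz, folds to fs − 9.62 kHz = 5.32 kHz.
44.68 kHz mod fs = 14.8 kHz.
14.8 kHz > fs/2 = 7.47 kHz, folds to fs − 14.8 kHz = 0.14 kHz.
25.6 kHz mod fs = 10.66 kHz.
10.66 kHz > fs/2 = 7.47 kHz, folds to fs − 10.66 kHz = 4.28 kHz.
14.8 kHz and 44.68 kHz both map to 0.14 kHz.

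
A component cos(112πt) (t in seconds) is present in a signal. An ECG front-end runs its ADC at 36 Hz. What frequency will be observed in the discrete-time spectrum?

ω = 112π rad/s → f = ω/(2π) = 56 Hz.
56 Hz mod fs = 20 Hz.
20 Hz > fs/2 = 18 Hz, folds to fs − 20 Hz = 16 Hz.

16 Hz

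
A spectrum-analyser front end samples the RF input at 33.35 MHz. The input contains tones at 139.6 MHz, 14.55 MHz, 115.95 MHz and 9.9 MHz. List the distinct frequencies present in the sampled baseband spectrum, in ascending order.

fs/2 = 16.675 MHz.
139.6 MHz mod fs = 6.2 MHz.
6.2 MHz ≤ fs/2 = 16.675 MHz, appears at 6.2 MHz.
14.55 MHz ≤ fs/2 = 16.675 MHz, passes unchanged.
115.95 MHz mod fs = 15.9 MHz.
15.9 MHz ≤ fs/2 = 16.675 MHz, appears at 15.9 MHz.
9.9 MHz ≤ fs/2 = 16.675 MHz, passes unchanged.
Distinct values: {6.2 MHz, 9.9 MHz, 14.55 MHz, 15.9 MHz}.

6.2 MHz, 9.9 MHz, 14.55 MHz, 15.9 MHz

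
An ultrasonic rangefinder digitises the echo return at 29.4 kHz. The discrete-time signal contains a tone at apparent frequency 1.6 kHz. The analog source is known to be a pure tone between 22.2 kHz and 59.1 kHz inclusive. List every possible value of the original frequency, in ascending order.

27.8 kHz, 31 kHz, 57.2 kHz

Frequencies that alias to 1.6 kHz are k·fs ± 1.6 kHz for integer k ≥ 0.
k=0: 1.6 kHz.
k=1: 27.8 kHz, 31 kHz.
k=2: 57.2 kHz, 60.4 kHz.
k=3: 86.6 kHz, 89.8 kHz.
Within [22.2 kHz, 59.1 kHz]: 27.8 kHz, 31 kHz, 57.2 kHz.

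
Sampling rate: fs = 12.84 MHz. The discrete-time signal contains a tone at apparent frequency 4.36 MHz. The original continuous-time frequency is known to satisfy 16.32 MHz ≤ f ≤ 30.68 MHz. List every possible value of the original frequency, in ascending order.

Frequencies that alias to 4.36 MHz are k·fs ± 4.36 MHz for integer k ≥ 0.
k=0: 4.36 MHz.
k=1: 8.48 MHz, 17.2 MHz.
k=2: 21.32 MHz, 30.04 MHz.
k=3: 34.16 MHz, 42.88 MHz.
Within [16.32 MHz, 30.68 MHz]: 17.2 MHz, 21.32 MHz, 30.04 MHz.

17.2 MHz, 21.32 MHz, 30.04 MHz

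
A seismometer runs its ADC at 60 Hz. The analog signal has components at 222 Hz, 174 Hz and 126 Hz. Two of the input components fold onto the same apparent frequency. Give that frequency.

fs/2 = 30 Hz.
222 Hz mod fs = 42 Hz.
42 Hz > fs/2 = 30 Hz, folds to fs − 42 Hz = 18 Hz.
174 Hz mod fs = 54 Hz.
54 Hz > fs/2 = 30 Hz, folds to fs − 54 Hz = 6 Hz.
126 Hz mod fs = 6 Hz.
6 Hz ≤ fs/2 = 30 Hz, appears at 6 Hz.
126 Hz and 174 Hz both map to 6 Hz.

6 Hz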